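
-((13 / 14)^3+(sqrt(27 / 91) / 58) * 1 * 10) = -2197 / 2744 - 15 * sqrt(273) / 2639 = -0.89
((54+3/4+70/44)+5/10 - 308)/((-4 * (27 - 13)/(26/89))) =143663/109648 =1.31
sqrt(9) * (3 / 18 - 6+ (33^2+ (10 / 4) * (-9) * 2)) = 6229 / 2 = 3114.50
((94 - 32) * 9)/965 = 558/965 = 0.58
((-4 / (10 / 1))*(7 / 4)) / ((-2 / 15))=21 / 4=5.25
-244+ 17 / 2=-471 / 2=-235.50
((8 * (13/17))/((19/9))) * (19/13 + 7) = 7920/323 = 24.52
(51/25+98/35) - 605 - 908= -37704/25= -1508.16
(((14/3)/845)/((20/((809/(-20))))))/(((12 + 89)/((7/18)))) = -39641/921726000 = -0.00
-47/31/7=-47/217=-0.22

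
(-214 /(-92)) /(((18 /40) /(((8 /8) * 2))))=2140 /207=10.34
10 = 10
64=64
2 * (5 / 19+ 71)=2708 / 19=142.53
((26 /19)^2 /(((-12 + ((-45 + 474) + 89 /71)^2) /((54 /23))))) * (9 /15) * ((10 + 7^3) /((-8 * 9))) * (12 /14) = -8119735299 /135584641483130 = -0.00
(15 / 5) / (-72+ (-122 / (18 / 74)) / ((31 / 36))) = -93 / 20288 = -0.00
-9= -9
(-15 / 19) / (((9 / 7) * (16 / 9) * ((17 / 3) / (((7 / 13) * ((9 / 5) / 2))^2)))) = -250047 / 17467840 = -0.01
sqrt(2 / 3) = 0.82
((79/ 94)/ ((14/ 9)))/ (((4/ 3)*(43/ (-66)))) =-70389/ 113176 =-0.62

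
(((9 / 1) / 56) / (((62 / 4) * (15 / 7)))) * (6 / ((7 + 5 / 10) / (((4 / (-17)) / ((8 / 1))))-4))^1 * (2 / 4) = -0.00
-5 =-5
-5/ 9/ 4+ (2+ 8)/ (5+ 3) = 10/ 9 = 1.11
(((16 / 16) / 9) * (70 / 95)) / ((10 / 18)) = 0.15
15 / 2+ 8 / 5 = 91 / 10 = 9.10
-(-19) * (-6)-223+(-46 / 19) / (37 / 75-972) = -466538339 / 1384397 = -337.00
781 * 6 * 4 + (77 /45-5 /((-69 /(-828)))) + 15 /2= 1682389 /90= 18693.21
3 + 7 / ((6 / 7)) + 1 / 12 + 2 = 53 / 4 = 13.25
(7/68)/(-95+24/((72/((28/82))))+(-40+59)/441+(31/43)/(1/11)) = -5442381/4594982564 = -0.00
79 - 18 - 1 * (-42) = 103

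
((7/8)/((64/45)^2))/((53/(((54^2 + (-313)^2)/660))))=95336325/76414976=1.25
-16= -16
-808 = -808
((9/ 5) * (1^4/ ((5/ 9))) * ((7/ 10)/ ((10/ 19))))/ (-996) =-3591/ 830000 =-0.00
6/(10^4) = 3/5000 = 0.00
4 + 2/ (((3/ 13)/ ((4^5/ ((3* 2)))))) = 13348/ 9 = 1483.11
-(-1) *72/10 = 36/5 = 7.20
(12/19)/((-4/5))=-15/19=-0.79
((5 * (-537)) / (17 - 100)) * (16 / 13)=42960 / 1079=39.81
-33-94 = -127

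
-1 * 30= -30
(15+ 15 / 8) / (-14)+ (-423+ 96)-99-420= -94887 / 112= -847.21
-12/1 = -12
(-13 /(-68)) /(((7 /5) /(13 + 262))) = 17875 /476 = 37.55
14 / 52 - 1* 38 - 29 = -1735 / 26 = -66.73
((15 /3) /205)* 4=4 /41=0.10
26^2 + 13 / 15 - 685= -122 / 15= -8.13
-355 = -355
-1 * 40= -40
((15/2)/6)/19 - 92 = -6987/76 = -91.93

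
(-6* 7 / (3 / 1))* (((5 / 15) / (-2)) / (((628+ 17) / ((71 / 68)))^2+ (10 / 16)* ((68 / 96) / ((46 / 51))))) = 103884928 / 16990136719935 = 0.00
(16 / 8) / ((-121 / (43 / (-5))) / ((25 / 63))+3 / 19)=4085 / 72741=0.06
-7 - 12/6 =-9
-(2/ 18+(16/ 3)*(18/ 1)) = -865/ 9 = -96.11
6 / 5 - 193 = -959 / 5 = -191.80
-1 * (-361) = 361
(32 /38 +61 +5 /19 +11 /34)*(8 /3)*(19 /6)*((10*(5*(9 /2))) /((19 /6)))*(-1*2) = -24197400 /323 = -74914.55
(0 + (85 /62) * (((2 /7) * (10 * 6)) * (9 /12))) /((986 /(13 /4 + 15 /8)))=9225 /100688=0.09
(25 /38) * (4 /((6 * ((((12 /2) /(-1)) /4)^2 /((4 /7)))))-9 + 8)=-3925 /7182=-0.55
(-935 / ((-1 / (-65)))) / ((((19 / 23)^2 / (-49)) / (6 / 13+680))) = 1071964251050 / 361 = 2969430058.31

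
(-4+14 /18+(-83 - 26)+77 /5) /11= -4357 /495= -8.80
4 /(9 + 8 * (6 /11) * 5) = 44 /339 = 0.13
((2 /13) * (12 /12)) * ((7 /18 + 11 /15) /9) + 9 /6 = 1.52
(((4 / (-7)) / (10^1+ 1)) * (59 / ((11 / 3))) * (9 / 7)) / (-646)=3186 / 1915067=0.00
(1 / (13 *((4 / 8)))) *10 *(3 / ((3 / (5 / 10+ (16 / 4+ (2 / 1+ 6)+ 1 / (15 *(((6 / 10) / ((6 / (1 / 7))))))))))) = 1030 / 39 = 26.41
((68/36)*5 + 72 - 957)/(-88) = 985/99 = 9.95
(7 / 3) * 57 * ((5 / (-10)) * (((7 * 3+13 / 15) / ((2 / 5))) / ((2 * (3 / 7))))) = -38171 / 9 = -4241.22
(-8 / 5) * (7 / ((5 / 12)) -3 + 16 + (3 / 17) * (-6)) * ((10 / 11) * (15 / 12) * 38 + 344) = -83237896 / 4675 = -17804.90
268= 268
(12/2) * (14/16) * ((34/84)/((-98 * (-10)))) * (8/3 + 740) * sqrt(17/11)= 9469 * sqrt(187)/64680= 2.00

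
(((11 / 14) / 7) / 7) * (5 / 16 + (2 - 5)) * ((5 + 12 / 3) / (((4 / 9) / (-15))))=574695 / 43904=13.09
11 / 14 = 0.79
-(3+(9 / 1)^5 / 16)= -3693.56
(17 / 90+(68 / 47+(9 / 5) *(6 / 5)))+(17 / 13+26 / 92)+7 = 39163598 / 3161925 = 12.39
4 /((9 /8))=3.56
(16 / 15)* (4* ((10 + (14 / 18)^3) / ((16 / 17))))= 519044 / 10935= 47.47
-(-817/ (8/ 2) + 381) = -707/ 4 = -176.75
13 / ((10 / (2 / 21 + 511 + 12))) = 680.02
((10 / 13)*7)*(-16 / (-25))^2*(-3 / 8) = -1344 / 1625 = -0.83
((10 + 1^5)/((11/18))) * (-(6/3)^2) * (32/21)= -768/7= -109.71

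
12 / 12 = 1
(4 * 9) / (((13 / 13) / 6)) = 216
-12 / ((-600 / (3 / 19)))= 3 / 950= 0.00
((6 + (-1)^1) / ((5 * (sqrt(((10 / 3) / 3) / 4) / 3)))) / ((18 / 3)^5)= sqrt(10) / 4320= 0.00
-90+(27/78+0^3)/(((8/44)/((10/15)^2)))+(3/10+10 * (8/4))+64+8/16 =-283/65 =-4.35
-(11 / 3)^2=-121 / 9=-13.44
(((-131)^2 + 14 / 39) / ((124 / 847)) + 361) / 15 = 568636967 / 72540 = 7838.94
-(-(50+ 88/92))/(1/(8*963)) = 9029088/23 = 392569.04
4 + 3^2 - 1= 12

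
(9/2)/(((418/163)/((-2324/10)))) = -852327/2090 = -407.81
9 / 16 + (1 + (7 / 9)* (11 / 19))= 5507 / 2736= 2.01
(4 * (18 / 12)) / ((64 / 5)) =15 / 32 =0.47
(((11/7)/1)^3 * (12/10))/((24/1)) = 1331/6860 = 0.19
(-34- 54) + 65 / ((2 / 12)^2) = 2252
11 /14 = 0.79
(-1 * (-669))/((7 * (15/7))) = 223/5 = 44.60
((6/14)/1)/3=1/7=0.14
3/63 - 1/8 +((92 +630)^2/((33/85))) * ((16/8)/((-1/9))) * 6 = -267981678863/1848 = -145011730.99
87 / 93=29 / 31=0.94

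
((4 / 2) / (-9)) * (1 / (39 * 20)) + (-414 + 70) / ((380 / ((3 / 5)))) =-181211 / 333450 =-0.54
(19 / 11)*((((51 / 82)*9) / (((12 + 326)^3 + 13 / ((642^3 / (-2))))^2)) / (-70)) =-38164227165953476164 / 411997864509435729597070485626764625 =-0.00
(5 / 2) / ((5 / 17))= 17 / 2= 8.50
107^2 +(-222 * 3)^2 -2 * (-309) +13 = 455636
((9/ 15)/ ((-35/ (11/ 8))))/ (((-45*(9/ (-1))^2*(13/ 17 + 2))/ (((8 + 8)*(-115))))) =-8602/ 1998675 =-0.00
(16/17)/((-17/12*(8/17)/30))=-720/17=-42.35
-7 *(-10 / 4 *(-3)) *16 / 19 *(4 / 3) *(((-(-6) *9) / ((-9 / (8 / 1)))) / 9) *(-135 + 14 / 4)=-2356480 / 57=-41341.75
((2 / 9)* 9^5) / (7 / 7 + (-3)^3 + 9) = -13122 / 17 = -771.88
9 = 9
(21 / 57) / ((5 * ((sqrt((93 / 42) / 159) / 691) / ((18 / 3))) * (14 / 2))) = 4146 * sqrt(69006) / 2945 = 369.82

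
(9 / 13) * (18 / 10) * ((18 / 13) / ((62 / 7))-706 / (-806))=2592 / 2015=1.29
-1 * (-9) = 9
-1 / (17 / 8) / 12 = -2 / 51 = -0.04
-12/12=-1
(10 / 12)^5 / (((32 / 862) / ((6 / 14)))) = 1346875 / 290304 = 4.64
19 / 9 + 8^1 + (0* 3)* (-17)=91 / 9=10.11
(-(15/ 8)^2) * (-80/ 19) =14.80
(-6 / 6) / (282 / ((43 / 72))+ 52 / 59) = -0.00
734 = 734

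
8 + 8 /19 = 160 /19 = 8.42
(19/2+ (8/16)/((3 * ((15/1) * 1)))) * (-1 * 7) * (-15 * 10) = 29960/3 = 9986.67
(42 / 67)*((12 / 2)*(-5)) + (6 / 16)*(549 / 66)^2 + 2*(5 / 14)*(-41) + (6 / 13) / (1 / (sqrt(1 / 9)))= -519149245 / 23607584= -21.99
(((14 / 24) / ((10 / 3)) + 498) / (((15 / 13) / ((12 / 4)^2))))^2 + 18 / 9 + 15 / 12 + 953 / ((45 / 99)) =15101269.49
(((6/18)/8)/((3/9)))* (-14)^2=49/2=24.50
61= 61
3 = 3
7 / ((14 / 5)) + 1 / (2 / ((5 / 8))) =45 / 16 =2.81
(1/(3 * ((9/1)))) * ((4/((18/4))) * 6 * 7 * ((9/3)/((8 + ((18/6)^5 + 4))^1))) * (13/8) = 182/6885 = 0.03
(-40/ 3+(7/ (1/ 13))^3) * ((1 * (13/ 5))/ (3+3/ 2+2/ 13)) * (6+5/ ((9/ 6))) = 21395009272/ 5445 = 3929294.63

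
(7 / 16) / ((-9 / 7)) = -0.34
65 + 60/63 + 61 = 2666/21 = 126.95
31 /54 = 0.57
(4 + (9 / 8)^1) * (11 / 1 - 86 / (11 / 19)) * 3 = -186099 / 88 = -2114.76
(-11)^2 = 121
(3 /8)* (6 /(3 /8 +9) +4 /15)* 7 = 119 /50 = 2.38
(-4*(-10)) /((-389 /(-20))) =800 /389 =2.06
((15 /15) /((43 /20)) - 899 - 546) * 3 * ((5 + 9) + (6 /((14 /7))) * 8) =-7081110 /43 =-164676.98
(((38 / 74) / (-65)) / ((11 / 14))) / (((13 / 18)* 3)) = -1596 / 343915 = -0.00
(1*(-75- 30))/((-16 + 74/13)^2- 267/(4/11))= 10140/60647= 0.17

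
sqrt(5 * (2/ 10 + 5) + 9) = sqrt(35) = 5.92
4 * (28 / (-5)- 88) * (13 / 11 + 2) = -13104 / 11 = -1191.27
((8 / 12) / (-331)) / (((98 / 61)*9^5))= -61 / 2873147193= -0.00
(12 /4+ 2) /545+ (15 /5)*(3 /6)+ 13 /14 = 1860 /763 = 2.44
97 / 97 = 1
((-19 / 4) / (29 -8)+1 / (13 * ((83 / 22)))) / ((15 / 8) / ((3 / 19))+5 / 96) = -149224 / 8648185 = -0.02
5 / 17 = 0.29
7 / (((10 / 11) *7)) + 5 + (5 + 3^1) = 141 / 10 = 14.10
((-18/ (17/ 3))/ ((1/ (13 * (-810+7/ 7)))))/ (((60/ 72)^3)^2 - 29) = -26496782208/ 22735783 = -1165.42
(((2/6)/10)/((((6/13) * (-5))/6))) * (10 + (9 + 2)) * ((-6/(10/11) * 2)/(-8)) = -3003/1000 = -3.00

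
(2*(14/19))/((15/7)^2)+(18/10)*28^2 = 6034252/4275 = 1411.52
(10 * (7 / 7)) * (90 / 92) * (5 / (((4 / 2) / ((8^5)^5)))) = 21250649172913403461632000 / 23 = 923941268387539280940521.70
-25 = -25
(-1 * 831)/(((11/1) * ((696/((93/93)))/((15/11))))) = -4155/28072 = -0.15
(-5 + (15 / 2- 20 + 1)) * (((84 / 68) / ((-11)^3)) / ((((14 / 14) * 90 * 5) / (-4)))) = -7 / 51425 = -0.00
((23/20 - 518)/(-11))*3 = 140.96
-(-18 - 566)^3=199176704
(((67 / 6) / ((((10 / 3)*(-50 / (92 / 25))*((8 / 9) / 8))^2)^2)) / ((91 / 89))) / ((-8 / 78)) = -886811282993403 / 5340576171875000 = -0.17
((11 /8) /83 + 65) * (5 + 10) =647565 /664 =975.25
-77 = -77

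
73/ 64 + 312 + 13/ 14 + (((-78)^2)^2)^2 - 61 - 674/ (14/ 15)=1370114370682666.93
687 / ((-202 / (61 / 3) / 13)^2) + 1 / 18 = 432039665 / 367236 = 1176.46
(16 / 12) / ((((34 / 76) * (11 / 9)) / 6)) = 2736 / 187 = 14.63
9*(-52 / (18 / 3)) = -78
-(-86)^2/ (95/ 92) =-7162.44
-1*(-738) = 738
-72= -72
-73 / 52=-1.40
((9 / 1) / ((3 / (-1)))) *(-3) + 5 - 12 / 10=64 / 5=12.80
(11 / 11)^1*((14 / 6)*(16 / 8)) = 14 / 3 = 4.67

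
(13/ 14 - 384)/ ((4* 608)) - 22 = -754419/ 34048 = -22.16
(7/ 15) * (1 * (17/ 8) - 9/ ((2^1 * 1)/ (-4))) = 9.39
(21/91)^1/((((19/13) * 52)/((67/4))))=201/3952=0.05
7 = 7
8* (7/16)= 7/2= 3.50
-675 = -675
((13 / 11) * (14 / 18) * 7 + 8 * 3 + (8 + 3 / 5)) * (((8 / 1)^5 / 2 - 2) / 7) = 316533004 / 3465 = 91351.52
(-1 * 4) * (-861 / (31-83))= -861 / 13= -66.23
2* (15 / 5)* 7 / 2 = 21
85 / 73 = 1.16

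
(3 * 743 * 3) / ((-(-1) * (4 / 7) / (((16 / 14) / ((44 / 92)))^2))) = 56598768 / 847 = 66822.63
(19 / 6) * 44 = 139.33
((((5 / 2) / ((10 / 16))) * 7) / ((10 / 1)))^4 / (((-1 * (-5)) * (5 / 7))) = 268912 / 15625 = 17.21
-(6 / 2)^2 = -9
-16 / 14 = -8 / 7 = -1.14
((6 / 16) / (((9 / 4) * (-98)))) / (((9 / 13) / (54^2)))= -351 / 49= -7.16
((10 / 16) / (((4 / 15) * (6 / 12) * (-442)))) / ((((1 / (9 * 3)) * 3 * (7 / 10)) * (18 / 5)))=-1875 / 49504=-0.04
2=2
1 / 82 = 0.01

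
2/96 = 1/48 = 0.02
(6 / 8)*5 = 15 / 4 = 3.75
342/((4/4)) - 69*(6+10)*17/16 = -831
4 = 4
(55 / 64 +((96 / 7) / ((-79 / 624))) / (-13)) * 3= 975981 / 35392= 27.58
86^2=7396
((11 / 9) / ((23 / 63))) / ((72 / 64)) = 616 / 207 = 2.98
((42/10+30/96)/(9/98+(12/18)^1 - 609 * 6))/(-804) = 17689/11513848160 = 0.00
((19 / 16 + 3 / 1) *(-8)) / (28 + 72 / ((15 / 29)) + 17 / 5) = -335 / 1706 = -0.20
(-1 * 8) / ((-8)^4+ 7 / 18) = -144 / 73735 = -0.00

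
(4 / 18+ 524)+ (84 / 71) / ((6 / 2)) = 335230 / 639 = 524.62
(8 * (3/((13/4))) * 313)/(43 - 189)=-15024/949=-15.83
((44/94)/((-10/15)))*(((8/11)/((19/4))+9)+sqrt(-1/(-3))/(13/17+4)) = -5739/893 - 187*sqrt(3)/3807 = -6.51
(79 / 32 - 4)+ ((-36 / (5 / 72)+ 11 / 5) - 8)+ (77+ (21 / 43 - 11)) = -3159591 / 6880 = -459.24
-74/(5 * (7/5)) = -10.57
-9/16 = -0.56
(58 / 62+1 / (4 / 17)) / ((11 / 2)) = 643 / 682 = 0.94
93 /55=1.69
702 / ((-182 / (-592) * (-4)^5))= -999 / 448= -2.23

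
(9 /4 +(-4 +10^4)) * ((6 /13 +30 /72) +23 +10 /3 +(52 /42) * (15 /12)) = 418660055 /1456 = 287541.25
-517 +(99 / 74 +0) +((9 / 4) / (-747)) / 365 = -2312053847 / 4483660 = -515.66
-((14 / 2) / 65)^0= -1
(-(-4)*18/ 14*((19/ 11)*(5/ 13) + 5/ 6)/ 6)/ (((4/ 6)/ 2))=3855/ 1001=3.85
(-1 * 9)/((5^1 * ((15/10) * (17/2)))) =-12/85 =-0.14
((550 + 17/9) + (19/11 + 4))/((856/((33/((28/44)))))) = 151811/4494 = 33.78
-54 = -54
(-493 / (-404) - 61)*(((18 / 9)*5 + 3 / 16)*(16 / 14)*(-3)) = 11809839 / 5656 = 2088.02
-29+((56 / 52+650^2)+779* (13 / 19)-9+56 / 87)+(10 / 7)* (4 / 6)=1116290859 / 2639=422997.67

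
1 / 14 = 0.07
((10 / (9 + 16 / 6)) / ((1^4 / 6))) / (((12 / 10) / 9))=270 / 7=38.57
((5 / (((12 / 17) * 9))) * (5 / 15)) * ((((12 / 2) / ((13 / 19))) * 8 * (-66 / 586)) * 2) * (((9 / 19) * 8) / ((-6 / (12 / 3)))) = 119680 / 11427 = 10.47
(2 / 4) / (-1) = -0.50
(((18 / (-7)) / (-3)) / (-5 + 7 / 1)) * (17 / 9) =17 / 21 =0.81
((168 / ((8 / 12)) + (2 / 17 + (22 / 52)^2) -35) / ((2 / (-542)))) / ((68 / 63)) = -42634234629 / 781456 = -54557.43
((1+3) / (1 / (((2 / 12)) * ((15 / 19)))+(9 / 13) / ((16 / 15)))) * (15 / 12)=5200 / 8579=0.61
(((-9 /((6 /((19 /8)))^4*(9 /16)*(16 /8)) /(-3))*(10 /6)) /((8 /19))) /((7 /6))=12380495 /55738368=0.22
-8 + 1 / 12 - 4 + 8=-47 / 12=-3.92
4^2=16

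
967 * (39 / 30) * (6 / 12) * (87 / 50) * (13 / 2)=14217801 / 2000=7108.90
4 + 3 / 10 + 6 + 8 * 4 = 423 / 10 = 42.30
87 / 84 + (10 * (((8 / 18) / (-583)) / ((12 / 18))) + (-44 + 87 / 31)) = -60982253 / 1518132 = -40.17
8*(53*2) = 848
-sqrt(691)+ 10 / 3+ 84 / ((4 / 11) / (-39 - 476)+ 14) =1110320 / 118959 - sqrt(691) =-16.95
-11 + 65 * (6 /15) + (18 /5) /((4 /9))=231 /10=23.10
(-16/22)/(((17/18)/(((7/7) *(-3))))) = 432/187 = 2.31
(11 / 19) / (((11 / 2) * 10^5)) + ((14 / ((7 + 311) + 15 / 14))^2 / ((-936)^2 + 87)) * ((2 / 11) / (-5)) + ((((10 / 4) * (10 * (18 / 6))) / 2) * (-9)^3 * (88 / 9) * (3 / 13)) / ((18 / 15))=-17441504541797452251876137 / 339303492776669850000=-51403.85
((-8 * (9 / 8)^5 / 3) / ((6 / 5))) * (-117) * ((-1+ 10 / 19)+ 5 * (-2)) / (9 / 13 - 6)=3309794865 / 3579904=924.55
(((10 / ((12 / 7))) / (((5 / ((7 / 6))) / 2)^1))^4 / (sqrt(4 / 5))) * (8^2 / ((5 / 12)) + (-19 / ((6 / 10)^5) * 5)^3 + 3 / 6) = -1508360546778389235135463 * sqrt(5) / 30125817224640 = -111957019855.27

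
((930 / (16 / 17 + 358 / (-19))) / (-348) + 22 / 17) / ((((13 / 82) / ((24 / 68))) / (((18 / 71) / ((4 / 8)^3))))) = 145750932144 / 22363801733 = 6.52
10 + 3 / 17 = 173 / 17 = 10.18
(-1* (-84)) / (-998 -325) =-4 / 63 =-0.06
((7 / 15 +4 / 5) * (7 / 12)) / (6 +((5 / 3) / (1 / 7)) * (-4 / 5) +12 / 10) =-133 / 384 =-0.35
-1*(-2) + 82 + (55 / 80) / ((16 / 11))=21625 / 256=84.47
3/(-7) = -3/7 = -0.43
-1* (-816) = 816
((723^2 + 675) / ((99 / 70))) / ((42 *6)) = 145390 / 99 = 1468.59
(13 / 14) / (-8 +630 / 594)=-0.13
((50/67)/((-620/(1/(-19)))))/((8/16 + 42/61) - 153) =-305/730894223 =-0.00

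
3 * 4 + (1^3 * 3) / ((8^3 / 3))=12.02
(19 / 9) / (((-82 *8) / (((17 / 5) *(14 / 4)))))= -2261 / 59040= -0.04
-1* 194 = -194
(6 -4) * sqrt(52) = 4 * sqrt(13) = 14.42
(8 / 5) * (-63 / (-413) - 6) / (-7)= 552 / 413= 1.34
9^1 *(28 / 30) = 42 / 5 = 8.40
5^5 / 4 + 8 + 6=3181 / 4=795.25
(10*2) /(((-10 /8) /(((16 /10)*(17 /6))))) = -1088 /15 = -72.53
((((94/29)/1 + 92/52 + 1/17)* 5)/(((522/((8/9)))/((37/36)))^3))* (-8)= -7314293200/6728594260507821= -0.00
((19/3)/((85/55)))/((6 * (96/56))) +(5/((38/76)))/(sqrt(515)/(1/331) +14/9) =268110 * sqrt(515)/4570336919 +6686398285777/16782277166568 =0.40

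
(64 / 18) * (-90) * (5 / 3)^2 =-8000 / 9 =-888.89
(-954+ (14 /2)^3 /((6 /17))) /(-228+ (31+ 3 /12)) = -214 /2361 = -0.09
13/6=2.17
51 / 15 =17 / 5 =3.40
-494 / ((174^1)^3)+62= 163308497 / 2634012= 62.00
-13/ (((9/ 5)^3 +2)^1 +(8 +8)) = -0.55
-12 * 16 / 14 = -96 / 7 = -13.71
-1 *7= -7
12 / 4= 3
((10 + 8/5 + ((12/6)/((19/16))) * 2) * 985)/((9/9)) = 280134/19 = 14743.89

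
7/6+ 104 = 631/6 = 105.17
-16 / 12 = -4 / 3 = -1.33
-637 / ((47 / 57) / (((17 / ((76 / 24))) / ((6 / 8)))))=-259896 / 47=-5529.70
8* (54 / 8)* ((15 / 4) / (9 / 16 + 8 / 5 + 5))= 5400 / 191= 28.27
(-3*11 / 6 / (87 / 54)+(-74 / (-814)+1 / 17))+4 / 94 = -3.22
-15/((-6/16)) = 40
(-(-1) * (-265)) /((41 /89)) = -23585 /41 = -575.24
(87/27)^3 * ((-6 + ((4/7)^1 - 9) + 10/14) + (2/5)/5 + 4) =-13706618/42525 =-322.32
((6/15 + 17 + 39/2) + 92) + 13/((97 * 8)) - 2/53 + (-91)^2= 1729407521/205640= 8409.88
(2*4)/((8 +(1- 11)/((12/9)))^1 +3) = 16/7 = 2.29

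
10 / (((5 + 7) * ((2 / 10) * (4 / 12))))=25 / 2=12.50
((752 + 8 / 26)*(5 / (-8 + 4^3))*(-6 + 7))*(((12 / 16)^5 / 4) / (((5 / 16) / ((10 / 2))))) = 2970675 / 46592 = 63.76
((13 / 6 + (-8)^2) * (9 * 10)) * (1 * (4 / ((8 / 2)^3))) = 5955 / 16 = 372.19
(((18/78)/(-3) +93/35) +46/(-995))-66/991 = 44279814/17946019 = 2.47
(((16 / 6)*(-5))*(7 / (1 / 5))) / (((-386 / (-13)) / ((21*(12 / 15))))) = -50960 / 193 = -264.04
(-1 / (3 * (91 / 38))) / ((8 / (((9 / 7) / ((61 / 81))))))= -4617 / 155428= -0.03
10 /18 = 5 /9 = 0.56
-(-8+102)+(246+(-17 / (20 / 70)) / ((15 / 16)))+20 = 1628 / 15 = 108.53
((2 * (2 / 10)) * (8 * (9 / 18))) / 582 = 4 / 1455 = 0.00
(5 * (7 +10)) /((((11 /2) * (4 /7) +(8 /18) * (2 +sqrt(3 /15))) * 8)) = 3400425 /1287184 - 37485 * sqrt(5) /643592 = 2.51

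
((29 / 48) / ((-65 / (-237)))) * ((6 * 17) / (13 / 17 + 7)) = 662099 / 22880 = 28.94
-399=-399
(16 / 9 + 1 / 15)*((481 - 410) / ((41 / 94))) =553942 / 1845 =300.24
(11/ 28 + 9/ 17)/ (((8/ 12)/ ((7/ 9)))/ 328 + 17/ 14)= 17999/ 23749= 0.76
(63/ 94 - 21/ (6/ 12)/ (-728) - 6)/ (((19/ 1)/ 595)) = -7666575/ 46436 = -165.10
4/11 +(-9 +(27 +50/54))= 5729/297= 19.29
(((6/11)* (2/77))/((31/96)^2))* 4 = 0.54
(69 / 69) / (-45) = -1 / 45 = -0.02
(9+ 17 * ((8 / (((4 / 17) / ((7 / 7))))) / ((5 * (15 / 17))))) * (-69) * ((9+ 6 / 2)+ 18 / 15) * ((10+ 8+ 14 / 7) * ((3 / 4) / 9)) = -5313506 / 25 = -212540.24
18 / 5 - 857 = -4267 / 5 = -853.40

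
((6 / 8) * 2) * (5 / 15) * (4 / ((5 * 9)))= 2 / 45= 0.04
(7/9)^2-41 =-3272/81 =-40.40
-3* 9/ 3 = -9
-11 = -11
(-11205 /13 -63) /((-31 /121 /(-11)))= -16003944 /403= -39712.02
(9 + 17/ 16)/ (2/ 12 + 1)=69/ 8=8.62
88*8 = 704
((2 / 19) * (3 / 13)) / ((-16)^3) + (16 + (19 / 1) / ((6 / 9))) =22510589 / 505856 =44.50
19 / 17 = 1.12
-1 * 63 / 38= -63 / 38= -1.66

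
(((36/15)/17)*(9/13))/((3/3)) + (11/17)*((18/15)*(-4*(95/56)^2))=-3829389/433160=-8.84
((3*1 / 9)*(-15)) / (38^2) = -5 / 1444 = -0.00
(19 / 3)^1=19 / 3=6.33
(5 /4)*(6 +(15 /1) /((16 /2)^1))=315 /32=9.84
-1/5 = -0.20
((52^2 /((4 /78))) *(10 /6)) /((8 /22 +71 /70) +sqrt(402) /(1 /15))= -71795323600 /53626679279 +781560780000 *sqrt(402) /53626679279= 290.87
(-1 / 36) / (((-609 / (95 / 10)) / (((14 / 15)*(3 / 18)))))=19 / 281880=0.00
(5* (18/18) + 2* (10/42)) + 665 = 14080/21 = 670.48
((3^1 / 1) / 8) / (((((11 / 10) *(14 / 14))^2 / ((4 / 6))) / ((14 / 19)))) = 350 / 2299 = 0.15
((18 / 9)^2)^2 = 16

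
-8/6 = -4/3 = -1.33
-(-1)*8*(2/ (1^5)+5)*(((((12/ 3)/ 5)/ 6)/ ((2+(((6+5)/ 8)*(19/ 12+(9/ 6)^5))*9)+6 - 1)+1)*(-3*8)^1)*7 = -1453495232/ 154325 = -9418.40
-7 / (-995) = 7 / 995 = 0.01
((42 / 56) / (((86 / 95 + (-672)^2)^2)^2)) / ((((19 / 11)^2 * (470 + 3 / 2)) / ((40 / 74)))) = 409509375 / 59092927963973609060079069302492888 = 0.00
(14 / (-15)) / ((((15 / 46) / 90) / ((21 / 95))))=-27048 / 475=-56.94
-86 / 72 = -43 / 36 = -1.19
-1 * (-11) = 11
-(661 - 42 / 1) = -619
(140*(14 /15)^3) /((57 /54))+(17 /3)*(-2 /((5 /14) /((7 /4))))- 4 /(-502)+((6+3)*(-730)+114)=-763480057 /119225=-6403.69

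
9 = 9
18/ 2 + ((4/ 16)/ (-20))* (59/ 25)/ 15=269941/ 30000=9.00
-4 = -4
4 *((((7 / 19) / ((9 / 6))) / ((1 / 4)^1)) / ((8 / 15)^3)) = 7875 / 304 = 25.90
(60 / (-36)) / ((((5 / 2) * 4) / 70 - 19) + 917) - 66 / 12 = -207541 / 37722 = -5.50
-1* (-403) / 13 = 31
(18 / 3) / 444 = 1 / 74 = 0.01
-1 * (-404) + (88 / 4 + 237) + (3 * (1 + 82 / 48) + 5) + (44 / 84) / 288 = 4089215 / 6048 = 676.13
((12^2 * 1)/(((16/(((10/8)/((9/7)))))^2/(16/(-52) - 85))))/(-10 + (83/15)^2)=-33963125/15438592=-2.20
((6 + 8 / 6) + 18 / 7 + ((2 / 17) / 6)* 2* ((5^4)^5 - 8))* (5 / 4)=1112620035810145 / 238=4674874100042.63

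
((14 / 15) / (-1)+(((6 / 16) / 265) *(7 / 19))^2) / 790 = -0.00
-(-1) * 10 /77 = 10 /77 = 0.13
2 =2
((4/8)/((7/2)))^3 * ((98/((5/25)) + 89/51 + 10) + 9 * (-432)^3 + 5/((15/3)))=-37005274072/17493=-2115433.26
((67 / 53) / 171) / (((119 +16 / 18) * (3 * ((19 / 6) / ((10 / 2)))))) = 670 / 20644507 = 0.00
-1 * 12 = -12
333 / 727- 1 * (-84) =61401 / 727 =84.46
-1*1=-1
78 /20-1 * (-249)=252.90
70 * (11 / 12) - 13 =307 / 6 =51.17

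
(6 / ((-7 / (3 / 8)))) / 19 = -9 / 532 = -0.02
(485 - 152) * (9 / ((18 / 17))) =5661 / 2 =2830.50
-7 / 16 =-0.44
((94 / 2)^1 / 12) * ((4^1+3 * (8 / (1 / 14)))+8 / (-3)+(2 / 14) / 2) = 666037 / 504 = 1321.50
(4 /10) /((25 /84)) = 168 /125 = 1.34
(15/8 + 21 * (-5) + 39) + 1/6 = -1535/24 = -63.96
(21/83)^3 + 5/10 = 0.52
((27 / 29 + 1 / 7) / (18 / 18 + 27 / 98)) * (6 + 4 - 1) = 27468 / 3625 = 7.58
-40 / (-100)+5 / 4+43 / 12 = 157 / 30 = 5.23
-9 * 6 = -54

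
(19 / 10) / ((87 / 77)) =1463 / 870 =1.68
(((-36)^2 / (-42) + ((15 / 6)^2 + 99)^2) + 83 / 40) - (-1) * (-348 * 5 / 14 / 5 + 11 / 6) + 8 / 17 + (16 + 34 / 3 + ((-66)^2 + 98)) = 442895927 / 28560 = 15507.56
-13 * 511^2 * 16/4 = -13578292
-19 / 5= -3.80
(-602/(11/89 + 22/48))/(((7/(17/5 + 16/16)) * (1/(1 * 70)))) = -5143488/113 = -45517.59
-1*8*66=-528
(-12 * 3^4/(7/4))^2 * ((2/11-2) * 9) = -2720977920/539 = -5048196.51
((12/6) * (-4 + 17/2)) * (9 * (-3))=-243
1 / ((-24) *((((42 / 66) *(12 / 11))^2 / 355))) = -30.69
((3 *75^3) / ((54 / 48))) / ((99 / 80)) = 10000000 / 11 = 909090.91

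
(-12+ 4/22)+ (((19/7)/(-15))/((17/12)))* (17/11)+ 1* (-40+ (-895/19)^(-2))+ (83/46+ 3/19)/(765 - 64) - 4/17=-33564621324708539/642414252822650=-52.25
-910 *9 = -8190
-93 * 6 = -558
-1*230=-230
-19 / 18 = -1.06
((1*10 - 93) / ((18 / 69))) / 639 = -0.50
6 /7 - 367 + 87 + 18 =-1828 /7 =-261.14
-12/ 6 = -2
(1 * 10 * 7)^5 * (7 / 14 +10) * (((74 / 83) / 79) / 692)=287806.06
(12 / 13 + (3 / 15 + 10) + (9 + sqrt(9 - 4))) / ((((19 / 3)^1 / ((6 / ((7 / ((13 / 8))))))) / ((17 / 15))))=663 * sqrt(5) / 2660 + 16677 / 3325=5.57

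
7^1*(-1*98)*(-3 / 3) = 686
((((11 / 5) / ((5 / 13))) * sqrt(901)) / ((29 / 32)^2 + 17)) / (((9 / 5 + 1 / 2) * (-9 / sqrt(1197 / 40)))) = -6656 * sqrt(1198330) / 2861775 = -2.55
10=10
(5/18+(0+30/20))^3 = 4096/729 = 5.62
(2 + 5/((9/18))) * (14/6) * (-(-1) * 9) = 252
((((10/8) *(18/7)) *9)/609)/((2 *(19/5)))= 675/107996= 0.01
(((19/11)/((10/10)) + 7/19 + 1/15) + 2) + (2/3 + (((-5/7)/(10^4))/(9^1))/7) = 890172991/184338000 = 4.83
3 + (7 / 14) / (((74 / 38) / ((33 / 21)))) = 1763 / 518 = 3.40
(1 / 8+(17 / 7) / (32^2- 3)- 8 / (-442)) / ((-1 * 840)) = -612749 / 3538050880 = -0.00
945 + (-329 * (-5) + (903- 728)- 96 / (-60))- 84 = 13413 / 5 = 2682.60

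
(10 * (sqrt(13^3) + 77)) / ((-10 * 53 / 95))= -7315 / 53 -1235 * sqrt(13) / 53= -222.04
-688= -688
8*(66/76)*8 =1056/19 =55.58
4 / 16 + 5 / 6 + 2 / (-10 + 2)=5 / 6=0.83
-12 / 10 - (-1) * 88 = 434 / 5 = 86.80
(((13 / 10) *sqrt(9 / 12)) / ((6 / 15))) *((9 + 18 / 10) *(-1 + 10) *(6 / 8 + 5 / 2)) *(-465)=-3819231 *sqrt(3) / 16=-413443.88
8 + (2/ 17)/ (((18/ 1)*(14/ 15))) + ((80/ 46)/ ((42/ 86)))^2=164095753/ 7931826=20.69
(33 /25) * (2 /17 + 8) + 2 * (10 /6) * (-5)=-7588 /1275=-5.95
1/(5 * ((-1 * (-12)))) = 0.02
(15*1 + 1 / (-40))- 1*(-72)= 3479 / 40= 86.98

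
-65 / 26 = -5 / 2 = -2.50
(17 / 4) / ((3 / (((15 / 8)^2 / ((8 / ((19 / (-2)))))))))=-24225 / 4096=-5.91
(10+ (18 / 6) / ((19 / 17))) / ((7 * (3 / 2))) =482 / 399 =1.21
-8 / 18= -4 / 9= -0.44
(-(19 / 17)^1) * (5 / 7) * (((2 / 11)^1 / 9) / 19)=-10 / 11781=-0.00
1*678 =678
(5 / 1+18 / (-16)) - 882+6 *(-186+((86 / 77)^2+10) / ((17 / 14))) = -223305391 / 115192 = -1938.55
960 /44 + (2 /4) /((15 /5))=1451 /66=21.98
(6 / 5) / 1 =6 / 5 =1.20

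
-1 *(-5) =5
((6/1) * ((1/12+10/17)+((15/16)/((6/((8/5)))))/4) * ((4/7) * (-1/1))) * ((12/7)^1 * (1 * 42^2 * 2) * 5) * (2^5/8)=-5175360/17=-304432.94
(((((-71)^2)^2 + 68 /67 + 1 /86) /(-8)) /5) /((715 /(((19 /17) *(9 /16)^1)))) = -25038181124127 /44823750400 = -558.59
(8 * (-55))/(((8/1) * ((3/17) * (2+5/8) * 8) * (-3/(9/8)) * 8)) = 935/1344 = 0.70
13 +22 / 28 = 193 / 14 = 13.79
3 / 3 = 1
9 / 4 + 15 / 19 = 231 / 76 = 3.04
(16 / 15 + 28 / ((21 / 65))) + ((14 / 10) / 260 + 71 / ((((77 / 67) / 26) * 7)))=666795359 / 2102100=317.20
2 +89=91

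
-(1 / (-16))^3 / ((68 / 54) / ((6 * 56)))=567 / 8704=0.07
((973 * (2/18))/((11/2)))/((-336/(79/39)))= -10981/92664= -0.12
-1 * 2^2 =-4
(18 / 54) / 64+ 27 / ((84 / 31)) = 13399 / 1344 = 9.97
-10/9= -1.11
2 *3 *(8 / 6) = 8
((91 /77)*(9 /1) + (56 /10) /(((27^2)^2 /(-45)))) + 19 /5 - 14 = 1415636 /3247695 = 0.44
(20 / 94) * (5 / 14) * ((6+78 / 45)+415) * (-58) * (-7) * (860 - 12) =1559378720 / 141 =11059423.55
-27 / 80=-0.34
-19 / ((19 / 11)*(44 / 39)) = -9.75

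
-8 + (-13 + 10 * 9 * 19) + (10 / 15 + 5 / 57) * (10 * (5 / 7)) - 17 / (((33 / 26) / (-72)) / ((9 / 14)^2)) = 2092.93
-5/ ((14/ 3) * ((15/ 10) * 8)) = -5/ 56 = -0.09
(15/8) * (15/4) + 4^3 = 2273/32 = 71.03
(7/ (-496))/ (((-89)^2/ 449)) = -0.00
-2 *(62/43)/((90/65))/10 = -403/1935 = -0.21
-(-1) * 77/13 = 77/13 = 5.92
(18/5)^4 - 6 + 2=102476/625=163.96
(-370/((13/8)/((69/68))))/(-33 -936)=17020/71383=0.24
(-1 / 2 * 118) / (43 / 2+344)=-118 / 731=-0.16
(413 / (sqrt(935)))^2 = 170569 / 935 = 182.43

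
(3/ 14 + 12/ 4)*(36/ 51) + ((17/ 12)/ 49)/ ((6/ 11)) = 139259/ 59976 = 2.32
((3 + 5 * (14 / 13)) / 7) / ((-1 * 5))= -109 / 455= -0.24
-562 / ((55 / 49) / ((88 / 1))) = -220304 / 5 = -44060.80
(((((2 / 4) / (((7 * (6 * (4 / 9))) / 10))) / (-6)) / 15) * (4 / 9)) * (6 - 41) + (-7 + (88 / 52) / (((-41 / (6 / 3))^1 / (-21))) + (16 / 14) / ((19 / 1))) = -39504791 / 7656012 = -5.16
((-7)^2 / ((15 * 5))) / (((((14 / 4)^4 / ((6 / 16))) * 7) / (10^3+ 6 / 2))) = 2006 / 8575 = 0.23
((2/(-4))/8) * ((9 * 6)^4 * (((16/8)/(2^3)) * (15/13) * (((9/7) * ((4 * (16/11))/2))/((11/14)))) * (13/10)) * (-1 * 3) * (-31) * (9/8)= -12010035159/121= -99256488.92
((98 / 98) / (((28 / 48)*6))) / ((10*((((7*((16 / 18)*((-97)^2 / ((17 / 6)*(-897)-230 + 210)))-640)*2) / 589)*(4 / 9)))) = -244413207 / 8557440640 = -0.03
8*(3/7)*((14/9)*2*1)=32/3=10.67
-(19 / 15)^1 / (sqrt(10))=-19*sqrt(10) / 150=-0.40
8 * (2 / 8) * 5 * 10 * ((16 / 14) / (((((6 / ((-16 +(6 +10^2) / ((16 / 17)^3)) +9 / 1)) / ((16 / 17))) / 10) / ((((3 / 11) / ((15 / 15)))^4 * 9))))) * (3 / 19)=22421579625 / 132413204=169.33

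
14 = 14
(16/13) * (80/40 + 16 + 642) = 10560/13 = 812.31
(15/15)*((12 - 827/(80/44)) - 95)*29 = -311953/20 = -15597.65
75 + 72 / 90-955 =-4396 / 5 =-879.20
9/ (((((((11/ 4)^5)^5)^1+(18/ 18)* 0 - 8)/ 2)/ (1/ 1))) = 6755399441055744/ 36115686474958840929029753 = 0.00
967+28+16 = 1011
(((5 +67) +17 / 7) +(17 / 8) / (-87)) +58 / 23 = 8620007 / 112056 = 76.93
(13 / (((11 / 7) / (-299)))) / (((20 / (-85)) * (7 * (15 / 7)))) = 462553 / 660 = 700.84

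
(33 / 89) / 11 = 3 / 89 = 0.03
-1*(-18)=18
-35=-35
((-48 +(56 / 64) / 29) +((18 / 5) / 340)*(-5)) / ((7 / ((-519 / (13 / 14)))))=491497671 / 128180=3834.43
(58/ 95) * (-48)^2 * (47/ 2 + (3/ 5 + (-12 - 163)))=-100825344/ 475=-212263.88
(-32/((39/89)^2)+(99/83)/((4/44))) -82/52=-39161765/252486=-155.10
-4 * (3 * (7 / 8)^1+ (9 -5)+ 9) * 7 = -437.50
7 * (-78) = -546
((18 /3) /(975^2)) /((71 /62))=124 /22498125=0.00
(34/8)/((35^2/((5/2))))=0.01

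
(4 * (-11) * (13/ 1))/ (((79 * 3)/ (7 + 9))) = -9152/ 237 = -38.62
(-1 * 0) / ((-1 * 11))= 0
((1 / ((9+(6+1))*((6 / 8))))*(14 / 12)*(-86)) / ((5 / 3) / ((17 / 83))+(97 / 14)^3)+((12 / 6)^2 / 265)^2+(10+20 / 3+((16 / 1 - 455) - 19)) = -1477967699310222 / 3348684953675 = -441.36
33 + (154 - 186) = 1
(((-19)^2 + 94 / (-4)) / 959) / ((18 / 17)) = 1275 / 3836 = 0.33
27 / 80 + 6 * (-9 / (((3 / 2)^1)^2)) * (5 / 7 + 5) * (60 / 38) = -2300409 / 10640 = -216.20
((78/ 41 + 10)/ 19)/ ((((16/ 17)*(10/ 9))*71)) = 9333/ 1106180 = 0.01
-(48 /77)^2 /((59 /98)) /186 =-768 /221309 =-0.00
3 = 3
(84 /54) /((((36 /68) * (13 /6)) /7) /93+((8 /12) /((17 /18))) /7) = 103292 /6813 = 15.16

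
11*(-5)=-55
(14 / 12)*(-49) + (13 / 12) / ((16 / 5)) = -3637 / 64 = -56.83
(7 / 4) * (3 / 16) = 21 / 64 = 0.33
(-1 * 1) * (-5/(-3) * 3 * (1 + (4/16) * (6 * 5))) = -85/2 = -42.50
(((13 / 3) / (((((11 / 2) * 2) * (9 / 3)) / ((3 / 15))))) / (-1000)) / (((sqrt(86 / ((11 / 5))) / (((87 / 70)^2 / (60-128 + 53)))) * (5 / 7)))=10933 * sqrt(4730) / 1241625000000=0.00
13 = 13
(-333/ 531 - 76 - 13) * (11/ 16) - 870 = -109931/ 118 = -931.62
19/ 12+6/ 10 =131/ 60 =2.18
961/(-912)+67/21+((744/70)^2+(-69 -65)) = -7037139/372400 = -18.90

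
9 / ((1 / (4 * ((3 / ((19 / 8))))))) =864 / 19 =45.47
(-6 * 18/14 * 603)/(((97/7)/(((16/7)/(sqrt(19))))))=-176.03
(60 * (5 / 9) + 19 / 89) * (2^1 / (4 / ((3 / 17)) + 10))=8957 / 4361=2.05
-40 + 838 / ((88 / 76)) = 683.73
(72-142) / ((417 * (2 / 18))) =-210 / 139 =-1.51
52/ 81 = 0.64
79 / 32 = 2.47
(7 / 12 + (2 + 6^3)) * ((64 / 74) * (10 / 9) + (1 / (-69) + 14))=300267925 / 91908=3267.05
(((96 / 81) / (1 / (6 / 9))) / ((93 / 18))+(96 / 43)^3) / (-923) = -750700928 / 61423212357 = -0.01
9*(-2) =-18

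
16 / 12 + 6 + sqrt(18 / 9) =sqrt(2) + 22 / 3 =8.75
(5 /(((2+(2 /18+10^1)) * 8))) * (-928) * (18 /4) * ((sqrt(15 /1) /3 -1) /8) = 11745 /436 -3915 * sqrt(15) /436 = -7.84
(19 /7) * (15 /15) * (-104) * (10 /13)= -1520 /7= -217.14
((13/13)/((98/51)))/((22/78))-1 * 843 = -906765/1078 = -841.15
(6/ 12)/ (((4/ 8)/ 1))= 1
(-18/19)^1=-18/19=-0.95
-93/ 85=-1.09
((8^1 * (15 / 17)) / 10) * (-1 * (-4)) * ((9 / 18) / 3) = 8 / 17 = 0.47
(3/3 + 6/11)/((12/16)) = 68/33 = 2.06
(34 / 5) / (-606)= -17 / 1515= -0.01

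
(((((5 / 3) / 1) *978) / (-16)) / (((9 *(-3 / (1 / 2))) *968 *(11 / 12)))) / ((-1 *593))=-815 / 227313504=-0.00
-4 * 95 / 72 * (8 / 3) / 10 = -38 / 27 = -1.41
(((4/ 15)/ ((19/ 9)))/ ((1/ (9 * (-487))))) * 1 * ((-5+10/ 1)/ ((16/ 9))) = -118341/ 76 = -1557.12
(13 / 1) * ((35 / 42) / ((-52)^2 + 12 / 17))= 221 / 55176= 0.00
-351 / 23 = -15.26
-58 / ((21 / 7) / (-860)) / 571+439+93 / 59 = 47470642 / 101067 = 469.69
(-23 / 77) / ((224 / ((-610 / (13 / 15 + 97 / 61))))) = 6418725 / 19386752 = 0.33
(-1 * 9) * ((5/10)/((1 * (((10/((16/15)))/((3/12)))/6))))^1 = -18/25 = -0.72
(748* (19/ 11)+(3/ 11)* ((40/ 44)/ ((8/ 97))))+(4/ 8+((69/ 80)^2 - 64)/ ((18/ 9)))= 1957494481/ 1548800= 1263.88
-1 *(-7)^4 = -2401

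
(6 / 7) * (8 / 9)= 16 / 21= 0.76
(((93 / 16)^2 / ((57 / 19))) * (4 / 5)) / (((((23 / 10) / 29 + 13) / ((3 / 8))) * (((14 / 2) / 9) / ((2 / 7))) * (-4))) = -0.02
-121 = -121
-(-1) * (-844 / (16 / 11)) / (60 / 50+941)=-11605 / 18844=-0.62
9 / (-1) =-9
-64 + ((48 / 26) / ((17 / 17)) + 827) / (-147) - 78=-282137 / 1911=-147.64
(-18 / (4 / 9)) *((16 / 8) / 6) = -13.50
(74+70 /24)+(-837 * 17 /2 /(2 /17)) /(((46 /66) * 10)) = -23735117 /2760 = -8599.68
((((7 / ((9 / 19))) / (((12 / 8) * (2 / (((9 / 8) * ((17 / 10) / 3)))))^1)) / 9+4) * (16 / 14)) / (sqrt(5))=28181 * sqrt(5) / 28350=2.22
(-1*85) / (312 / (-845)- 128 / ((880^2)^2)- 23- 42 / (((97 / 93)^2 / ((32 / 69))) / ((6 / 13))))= 86180884926400000 / 32072514630680407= 2.69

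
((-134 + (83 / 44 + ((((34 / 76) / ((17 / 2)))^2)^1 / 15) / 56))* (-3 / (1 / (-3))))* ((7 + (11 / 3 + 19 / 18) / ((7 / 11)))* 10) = -800721954023 / 4669896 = -171464.62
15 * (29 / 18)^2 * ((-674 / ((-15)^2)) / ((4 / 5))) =-283417 / 1944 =-145.79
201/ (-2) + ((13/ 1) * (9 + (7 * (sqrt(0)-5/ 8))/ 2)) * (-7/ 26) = -3979/ 32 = -124.34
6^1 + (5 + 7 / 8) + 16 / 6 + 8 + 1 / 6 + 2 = 593 / 24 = 24.71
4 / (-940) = -1 / 235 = -0.00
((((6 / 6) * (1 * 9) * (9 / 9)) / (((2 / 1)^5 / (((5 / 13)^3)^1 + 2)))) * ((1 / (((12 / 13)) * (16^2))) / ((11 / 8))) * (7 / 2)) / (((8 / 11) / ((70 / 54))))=1107155 / 99680256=0.01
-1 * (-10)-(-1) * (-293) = -283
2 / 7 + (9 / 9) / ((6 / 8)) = 1.62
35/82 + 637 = 52269/82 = 637.43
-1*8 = -8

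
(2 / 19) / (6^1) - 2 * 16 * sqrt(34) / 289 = 1 / 57 - 32 * sqrt(34) / 289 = -0.63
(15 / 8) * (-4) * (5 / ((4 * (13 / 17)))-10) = 62.74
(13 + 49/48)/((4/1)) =673/192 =3.51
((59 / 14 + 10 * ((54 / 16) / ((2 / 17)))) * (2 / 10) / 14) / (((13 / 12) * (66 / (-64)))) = -130408 / 35035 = -3.72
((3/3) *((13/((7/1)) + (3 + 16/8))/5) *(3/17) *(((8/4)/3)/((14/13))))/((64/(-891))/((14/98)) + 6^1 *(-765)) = -21384/655208645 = -0.00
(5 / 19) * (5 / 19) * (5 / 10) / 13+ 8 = 8.00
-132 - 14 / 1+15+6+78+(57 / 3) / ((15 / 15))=-28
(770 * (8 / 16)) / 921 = 385 / 921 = 0.42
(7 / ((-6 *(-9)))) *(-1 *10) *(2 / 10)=-0.26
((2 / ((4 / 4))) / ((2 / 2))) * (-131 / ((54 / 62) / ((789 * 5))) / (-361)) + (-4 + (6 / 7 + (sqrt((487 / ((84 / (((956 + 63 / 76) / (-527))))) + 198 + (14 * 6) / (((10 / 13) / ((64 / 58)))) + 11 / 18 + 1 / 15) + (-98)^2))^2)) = 73391383757291 / 5561300304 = 13196.80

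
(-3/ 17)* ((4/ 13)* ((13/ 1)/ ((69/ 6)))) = -24/ 391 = -0.06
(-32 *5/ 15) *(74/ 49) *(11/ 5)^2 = -286528/ 3675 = -77.97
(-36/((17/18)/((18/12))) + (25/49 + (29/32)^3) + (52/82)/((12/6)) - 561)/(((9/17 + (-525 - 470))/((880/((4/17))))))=645204482093765/278234349568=2318.92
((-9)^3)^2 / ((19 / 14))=7440174 / 19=391588.11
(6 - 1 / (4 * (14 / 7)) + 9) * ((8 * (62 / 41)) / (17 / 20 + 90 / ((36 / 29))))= 147560 / 60147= 2.45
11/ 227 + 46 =10453/ 227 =46.05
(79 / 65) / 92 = 79 / 5980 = 0.01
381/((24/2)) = 127/4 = 31.75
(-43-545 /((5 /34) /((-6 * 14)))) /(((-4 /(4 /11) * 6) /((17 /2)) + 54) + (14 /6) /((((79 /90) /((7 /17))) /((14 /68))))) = 7106399891 /1060743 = 6699.45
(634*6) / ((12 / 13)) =4121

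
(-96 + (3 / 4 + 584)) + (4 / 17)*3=33283 / 68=489.46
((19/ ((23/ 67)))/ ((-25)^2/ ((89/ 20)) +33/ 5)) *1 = 566485/ 1505051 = 0.38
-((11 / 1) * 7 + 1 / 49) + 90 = 636 / 49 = 12.98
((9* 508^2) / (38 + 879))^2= 5394359275776 / 840889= 6415067.00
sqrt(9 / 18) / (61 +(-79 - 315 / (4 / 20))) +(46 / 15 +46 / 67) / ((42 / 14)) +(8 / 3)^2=8.36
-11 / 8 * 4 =-11 / 2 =-5.50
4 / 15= 0.27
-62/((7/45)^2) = -2562.24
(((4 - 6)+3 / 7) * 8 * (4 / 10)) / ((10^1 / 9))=-792 / 175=-4.53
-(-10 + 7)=3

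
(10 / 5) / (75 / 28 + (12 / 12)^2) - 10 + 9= -47 / 103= -0.46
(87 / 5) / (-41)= -87 / 205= -0.42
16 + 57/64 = 1081/64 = 16.89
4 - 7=-3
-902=-902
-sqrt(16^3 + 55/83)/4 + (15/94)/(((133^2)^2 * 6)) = 5/58825335548 - sqrt(28221909)/332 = -16.00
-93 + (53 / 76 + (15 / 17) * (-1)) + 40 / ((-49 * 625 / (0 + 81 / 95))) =-3687140939 / 39567500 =-93.19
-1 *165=-165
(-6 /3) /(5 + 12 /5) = -10 /37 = -0.27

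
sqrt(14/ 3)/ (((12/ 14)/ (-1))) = -7 * sqrt(42)/ 18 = -2.52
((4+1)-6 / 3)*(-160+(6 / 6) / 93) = -14879 / 31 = -479.97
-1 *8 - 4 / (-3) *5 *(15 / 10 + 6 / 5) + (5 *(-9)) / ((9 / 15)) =-65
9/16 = 0.56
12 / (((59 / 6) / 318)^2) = 43685568 / 3481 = 12549.72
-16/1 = -16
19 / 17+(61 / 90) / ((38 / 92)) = 40096 / 14535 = 2.76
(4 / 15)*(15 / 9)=4 / 9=0.44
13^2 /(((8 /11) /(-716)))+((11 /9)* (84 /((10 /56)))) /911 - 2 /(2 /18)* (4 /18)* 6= -4547817737 /27330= -166403.87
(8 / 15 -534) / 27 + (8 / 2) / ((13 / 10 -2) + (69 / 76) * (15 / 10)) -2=-15.71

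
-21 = -21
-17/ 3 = -5.67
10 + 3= 13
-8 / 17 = -0.47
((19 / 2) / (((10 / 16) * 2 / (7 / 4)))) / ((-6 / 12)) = -133 / 5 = -26.60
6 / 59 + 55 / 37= 3467 / 2183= 1.59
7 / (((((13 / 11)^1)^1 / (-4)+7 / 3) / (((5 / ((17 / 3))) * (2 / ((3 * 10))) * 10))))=9240 / 4573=2.02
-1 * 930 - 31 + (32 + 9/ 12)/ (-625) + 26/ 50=-2401331/ 2500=-960.53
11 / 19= 0.58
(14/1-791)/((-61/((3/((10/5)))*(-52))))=-60606/61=-993.54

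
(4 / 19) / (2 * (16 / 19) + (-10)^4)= 1 / 47508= 0.00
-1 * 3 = -3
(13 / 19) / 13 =1 / 19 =0.05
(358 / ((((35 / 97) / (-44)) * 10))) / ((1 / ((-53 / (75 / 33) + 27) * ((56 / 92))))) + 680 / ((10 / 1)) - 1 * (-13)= -6061151 / 625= -9697.84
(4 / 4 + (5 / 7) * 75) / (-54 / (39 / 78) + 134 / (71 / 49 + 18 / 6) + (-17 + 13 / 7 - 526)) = -41638 / 472315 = -0.09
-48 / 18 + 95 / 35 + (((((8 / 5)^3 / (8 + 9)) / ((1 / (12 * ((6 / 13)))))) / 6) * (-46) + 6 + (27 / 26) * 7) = 3580667 / 1160250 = 3.09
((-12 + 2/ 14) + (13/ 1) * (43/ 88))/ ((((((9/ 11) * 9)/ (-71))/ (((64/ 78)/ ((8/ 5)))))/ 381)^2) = -151640294299450/ 7761663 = -19537088.16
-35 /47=-0.74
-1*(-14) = 14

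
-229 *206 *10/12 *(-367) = 43282145/3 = 14427381.67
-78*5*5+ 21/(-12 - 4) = -31221/16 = -1951.31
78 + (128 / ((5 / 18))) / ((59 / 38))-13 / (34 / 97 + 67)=721929551 / 1927235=374.59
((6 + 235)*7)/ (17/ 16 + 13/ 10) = 19280/ 27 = 714.07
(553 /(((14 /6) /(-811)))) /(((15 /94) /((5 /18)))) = -3011243 /9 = -334582.56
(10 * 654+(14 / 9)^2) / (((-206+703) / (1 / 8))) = 66242 / 40257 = 1.65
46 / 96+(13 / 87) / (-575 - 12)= 0.48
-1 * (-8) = 8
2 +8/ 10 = 14/ 5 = 2.80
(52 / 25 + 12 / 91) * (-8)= -40256 / 2275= -17.69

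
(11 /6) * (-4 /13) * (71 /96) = -781 /1872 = -0.42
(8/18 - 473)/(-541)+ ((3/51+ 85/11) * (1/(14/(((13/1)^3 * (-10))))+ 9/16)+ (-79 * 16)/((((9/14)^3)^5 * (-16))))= 988933501865951374987454/20829388160619355383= 47477.80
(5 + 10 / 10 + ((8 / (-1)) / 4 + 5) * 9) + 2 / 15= 497 / 15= 33.13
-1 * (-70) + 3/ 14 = 983/ 14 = 70.21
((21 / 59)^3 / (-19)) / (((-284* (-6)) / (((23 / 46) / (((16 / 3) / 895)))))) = -8288595 / 70926405376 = -0.00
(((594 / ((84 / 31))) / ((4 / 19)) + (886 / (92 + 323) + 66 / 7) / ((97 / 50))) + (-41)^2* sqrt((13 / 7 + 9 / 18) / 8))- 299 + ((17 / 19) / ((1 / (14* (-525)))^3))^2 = 1681* sqrt(231) / 28 + 20542804395767093939746780922997 / 162759016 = 126216076384776705334070.70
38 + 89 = 127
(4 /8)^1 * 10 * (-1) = -5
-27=-27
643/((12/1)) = 643/12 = 53.58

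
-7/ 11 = -0.64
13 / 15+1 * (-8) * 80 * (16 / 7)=-153509 / 105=-1461.99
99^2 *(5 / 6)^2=6806.25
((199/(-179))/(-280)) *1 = 199/50120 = 0.00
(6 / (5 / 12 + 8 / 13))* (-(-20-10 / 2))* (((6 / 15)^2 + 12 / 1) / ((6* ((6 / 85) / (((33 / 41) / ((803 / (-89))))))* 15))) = -11958752 / 481873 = -24.82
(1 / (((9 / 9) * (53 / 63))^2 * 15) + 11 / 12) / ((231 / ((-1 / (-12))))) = 170371 / 467192880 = 0.00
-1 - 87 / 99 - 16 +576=558.12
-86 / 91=-0.95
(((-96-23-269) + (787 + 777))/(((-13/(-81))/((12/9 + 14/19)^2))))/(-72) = -2046828/4693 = -436.14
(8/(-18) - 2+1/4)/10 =-79/360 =-0.22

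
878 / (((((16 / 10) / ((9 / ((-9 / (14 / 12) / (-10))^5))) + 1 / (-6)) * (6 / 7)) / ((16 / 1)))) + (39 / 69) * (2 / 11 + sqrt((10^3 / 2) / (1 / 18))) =-6533455903371354 / 47078713363 + 390 * sqrt(10) / 23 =-138723.66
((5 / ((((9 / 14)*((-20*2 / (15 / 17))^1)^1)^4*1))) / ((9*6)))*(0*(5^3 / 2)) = 0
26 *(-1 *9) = -234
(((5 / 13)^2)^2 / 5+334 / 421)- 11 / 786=7407045223 / 9451006266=0.78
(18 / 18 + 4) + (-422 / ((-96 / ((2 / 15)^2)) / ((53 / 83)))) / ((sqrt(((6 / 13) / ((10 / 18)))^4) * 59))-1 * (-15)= 30845938247 / 1542202416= 20.00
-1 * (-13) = 13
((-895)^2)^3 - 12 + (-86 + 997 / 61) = 31352201877190323144 / 61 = 513970522576890543.34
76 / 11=6.91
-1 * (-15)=15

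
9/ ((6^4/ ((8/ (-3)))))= -1/ 54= -0.02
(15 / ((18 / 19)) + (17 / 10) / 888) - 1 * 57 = -365543 / 8880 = -41.16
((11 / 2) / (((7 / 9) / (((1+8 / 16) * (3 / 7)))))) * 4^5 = 228096 / 49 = 4655.02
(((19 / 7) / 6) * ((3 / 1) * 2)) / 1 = 2.71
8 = 8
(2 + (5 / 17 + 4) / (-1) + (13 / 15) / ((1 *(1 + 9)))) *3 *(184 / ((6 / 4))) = -1035736 / 1275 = -812.34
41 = 41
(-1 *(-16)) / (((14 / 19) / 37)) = 5624 / 7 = 803.43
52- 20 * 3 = -8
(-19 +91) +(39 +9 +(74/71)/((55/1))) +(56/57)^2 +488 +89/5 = 626.78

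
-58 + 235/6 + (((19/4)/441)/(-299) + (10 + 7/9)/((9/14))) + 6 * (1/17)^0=3.93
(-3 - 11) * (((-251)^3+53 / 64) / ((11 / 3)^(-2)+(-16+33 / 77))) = -6000432657219 / 420032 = -14285655.99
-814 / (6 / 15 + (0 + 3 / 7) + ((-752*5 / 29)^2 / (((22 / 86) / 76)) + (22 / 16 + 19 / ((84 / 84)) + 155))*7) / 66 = -95840360 / 271675405700151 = -0.00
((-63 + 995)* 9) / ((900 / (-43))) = -10019 / 25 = -400.76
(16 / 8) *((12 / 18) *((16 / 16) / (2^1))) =2 / 3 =0.67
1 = 1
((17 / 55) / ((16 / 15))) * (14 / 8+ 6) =1581 / 704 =2.25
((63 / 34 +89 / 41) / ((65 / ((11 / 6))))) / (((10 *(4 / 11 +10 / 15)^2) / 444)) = 2486037807 / 523725800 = 4.75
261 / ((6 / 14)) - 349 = 260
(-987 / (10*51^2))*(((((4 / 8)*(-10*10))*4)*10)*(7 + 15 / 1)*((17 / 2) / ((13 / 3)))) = 723800 / 221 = 3275.11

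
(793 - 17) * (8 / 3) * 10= 62080 / 3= 20693.33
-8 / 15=-0.53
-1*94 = -94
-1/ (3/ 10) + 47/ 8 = 61/ 24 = 2.54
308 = 308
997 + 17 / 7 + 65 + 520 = 1584.43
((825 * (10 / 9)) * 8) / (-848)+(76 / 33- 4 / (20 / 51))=-48228 / 2915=-16.54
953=953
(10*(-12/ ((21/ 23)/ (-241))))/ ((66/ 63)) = 332580/ 11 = 30234.55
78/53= 1.47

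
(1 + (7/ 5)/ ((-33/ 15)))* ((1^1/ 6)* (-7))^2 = 49/ 99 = 0.49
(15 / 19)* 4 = 60 / 19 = 3.16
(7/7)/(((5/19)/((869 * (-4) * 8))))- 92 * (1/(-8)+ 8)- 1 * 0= -1063949/10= -106394.90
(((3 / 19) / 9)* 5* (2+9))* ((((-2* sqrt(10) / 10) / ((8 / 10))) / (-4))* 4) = 55* sqrt(10) / 228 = 0.76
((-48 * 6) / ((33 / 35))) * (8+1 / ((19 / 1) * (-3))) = -509600 / 209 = -2438.28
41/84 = 0.49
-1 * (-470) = 470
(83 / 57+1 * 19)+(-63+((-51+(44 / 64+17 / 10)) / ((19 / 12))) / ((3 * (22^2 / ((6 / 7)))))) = -82194001 / 1931160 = -42.56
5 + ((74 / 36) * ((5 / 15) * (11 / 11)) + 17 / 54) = 6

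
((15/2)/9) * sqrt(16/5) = 2 * sqrt(5)/3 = 1.49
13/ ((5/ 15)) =39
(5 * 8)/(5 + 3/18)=240/31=7.74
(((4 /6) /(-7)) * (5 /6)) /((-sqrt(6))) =5 * sqrt(6) /378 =0.03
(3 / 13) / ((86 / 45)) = 135 / 1118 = 0.12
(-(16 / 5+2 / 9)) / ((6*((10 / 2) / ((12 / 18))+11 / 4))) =-308 / 5535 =-0.06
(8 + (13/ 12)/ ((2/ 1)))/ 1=205/ 24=8.54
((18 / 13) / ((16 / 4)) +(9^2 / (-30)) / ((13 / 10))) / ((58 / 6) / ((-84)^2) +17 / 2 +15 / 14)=-476280 / 2634281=-0.18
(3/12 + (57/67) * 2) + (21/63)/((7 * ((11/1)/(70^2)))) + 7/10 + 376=17681969/44220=399.86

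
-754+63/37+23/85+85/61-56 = -154748559/191845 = -806.63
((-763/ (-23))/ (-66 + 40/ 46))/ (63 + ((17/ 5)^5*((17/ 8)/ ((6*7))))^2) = -60086250000000/ 69772531883584427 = -0.00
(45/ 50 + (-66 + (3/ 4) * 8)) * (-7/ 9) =1379/ 30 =45.97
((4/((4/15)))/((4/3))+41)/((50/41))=8569/200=42.84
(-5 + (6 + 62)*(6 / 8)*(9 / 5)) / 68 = 217 / 170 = 1.28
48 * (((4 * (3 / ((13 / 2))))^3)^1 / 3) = 221184 / 2197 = 100.68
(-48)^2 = 2304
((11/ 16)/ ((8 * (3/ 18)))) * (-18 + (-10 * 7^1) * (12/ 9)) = -1837/ 32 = -57.41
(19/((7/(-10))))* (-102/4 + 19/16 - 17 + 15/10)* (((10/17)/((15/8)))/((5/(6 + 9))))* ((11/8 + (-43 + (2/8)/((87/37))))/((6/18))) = -249814565/1972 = -126680.81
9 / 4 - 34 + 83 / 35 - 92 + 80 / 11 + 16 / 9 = -1556867 / 13860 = -112.33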